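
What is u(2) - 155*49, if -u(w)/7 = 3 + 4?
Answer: -7644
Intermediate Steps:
u(w) = -49 (u(w) = -7*(3 + 4) = -7*7 = -49)
u(2) - 155*49 = -49 - 155*49 = -49 - 7595 = -7644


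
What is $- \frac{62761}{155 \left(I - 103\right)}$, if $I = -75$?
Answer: $\frac{62761}{27590} \approx 2.2748$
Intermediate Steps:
$- \frac{62761}{155 \left(I - 103\right)} = - \frac{62761}{155 \left(-75 - 103\right)} = - \frac{62761}{155 \left(-178\right)} = - \frac{62761}{-27590} = \left(-62761\right) \left(- \frac{1}{27590}\right) = \frac{62761}{27590}$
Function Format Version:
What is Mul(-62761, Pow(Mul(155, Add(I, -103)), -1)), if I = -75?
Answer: Rational(62761, 27590) ≈ 2.2748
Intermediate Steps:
Mul(-62761, Pow(Mul(155, Add(I, -103)), -1)) = Mul(-62761, Pow(Mul(155, Add(-75, -103)), -1)) = Mul(-62761, Pow(Mul(155, -178), -1)) = Mul(-62761, Pow(-27590, -1)) = Mul(-62761, Rational(-1, 27590)) = Rational(62761, 27590)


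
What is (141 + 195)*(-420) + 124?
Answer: -140996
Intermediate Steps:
(141 + 195)*(-420) + 124 = 336*(-420) + 124 = -141120 + 124 = -140996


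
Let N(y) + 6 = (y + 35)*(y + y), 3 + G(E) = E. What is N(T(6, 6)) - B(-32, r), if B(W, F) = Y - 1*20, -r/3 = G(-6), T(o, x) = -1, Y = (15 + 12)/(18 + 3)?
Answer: -387/7 ≈ -55.286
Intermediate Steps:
G(E) = -3 + E
Y = 9/7 (Y = 27/21 = 27*(1/21) = 9/7 ≈ 1.2857)
r = 27 (r = -3*(-3 - 6) = -3*(-9) = 27)
N(y) = -6 + 2*y*(35 + y) (N(y) = -6 + (y + 35)*(y + y) = -6 + (35 + y)*(2*y) = -6 + 2*y*(35 + y))
B(W, F) = -131/7 (B(W, F) = 9/7 - 1*20 = 9/7 - 20 = -131/7)
N(T(6, 6)) - B(-32, r) = (-6 + 2*(-1)**2 + 70*(-1)) - 1*(-131/7) = (-6 + 2*1 - 70) + 131/7 = (-6 + 2 - 70) + 131/7 = -74 + 131/7 = -387/7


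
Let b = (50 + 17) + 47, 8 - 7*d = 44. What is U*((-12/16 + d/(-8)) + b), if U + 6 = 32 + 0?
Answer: 41457/14 ≈ 2961.2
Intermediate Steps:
d = -36/7 (d = 8/7 - ⅐*44 = 8/7 - 44/7 = -36/7 ≈ -5.1429)
b = 114 (b = 67 + 47 = 114)
U = 26 (U = -6 + (32 + 0) = -6 + 32 = 26)
U*((-12/16 + d/(-8)) + b) = 26*((-12/16 - 36/7/(-8)) + 114) = 26*((-12*1/16 - 36/7*(-⅛)) + 114) = 26*((-¾ + 9/14) + 114) = 26*(-3/28 + 114) = 26*(3189/28) = 41457/14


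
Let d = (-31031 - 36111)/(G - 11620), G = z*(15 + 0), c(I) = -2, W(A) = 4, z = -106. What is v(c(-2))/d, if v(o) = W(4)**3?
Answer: 422720/33571 ≈ 12.592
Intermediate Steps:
G = -1590 (G = -106*(15 + 0) = -106*15 = -1590)
v(o) = 64 (v(o) = 4**3 = 64)
d = 33571/6605 (d = (-31031 - 36111)/(-1590 - 11620) = -67142/(-13210) = -67142*(-1/13210) = 33571/6605 ≈ 5.0827)
v(c(-2))/d = 64/(33571/6605) = 64*(6605/33571) = 422720/33571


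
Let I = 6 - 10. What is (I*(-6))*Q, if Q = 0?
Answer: 0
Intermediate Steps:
I = -4
(I*(-6))*Q = -4*(-6)*0 = 24*0 = 0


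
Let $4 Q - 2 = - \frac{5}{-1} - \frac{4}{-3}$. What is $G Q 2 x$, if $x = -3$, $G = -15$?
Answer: $\frac{375}{2} \approx 187.5$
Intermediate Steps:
$Q = \frac{25}{12}$ ($Q = \frac{1}{2} + \frac{- \frac{5}{-1} - \frac{4}{-3}}{4} = \frac{1}{2} + \frac{\left(-5\right) \left(-1\right) - - \frac{4}{3}}{4} = \frac{1}{2} + \frac{5 + \frac{4}{3}}{4} = \frac{1}{2} + \frac{1}{4} \cdot \frac{19}{3} = \frac{1}{2} + \frac{19}{12} = \frac{25}{12} \approx 2.0833$)
$G Q 2 x = \left(-15\right) \frac{25}{12} \cdot 2 \left(-3\right) = \left(- \frac{125}{4}\right) 2 \left(-3\right) = \left(- \frac{125}{2}\right) \left(-3\right) = \frac{375}{2}$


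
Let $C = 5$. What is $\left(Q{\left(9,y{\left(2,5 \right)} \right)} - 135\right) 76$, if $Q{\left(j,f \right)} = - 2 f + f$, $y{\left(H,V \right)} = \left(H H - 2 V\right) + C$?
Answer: $-10184$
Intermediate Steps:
$y{\left(H,V \right)} = 5 + H^{2} - 2 V$ ($y{\left(H,V \right)} = \left(H H - 2 V\right) + 5 = \left(H^{2} - 2 V\right) + 5 = 5 + H^{2} - 2 V$)
$Q{\left(j,f \right)} = - f$
$\left(Q{\left(9,y{\left(2,5 \right)} \right)} - 135\right) 76 = \left(- (5 + 2^{2} - 10) - 135\right) 76 = \left(- (5 + 4 - 10) - 135\right) 76 = \left(\left(-1\right) \left(-1\right) - 135\right) 76 = \left(1 - 135\right) 76 = \left(-134\right) 76 = -10184$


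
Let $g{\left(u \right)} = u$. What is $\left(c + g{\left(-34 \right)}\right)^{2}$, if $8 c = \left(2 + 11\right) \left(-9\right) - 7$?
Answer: $\frac{9801}{4} \approx 2450.3$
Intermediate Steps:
$c = - \frac{31}{2}$ ($c = \frac{\left(2 + 11\right) \left(-9\right) - 7}{8} = \frac{13 \left(-9\right) - 7}{8} = \frac{-117 - 7}{8} = \frac{1}{8} \left(-124\right) = - \frac{31}{2} \approx -15.5$)
$\left(c + g{\left(-34 \right)}\right)^{2} = \left(- \frac{31}{2} - 34\right)^{2} = \left(- \frac{99}{2}\right)^{2} = \frac{9801}{4}$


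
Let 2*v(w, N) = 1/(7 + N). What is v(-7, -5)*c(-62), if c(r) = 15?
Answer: 15/4 ≈ 3.7500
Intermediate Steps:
v(w, N) = 1/(2*(7 + N))
v(-7, -5)*c(-62) = (1/(2*(7 - 5)))*15 = ((½)/2)*15 = ((½)*(½))*15 = (¼)*15 = 15/4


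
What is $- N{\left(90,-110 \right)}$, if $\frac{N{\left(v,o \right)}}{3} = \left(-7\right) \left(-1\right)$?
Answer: $-21$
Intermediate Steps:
$N{\left(v,o \right)} = 21$ ($N{\left(v,o \right)} = 3 \left(\left(-7\right) \left(-1\right)\right) = 3 \cdot 7 = 21$)
$- N{\left(90,-110 \right)} = \left(-1\right) 21 = -21$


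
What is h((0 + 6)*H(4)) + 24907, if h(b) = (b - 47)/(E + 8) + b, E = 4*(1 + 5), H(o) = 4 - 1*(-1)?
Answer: 797967/32 ≈ 24936.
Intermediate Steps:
H(o) = 5 (H(o) = 4 + 1 = 5)
E = 24 (E = 4*6 = 24)
h(b) = -47/32 + 33*b/32 (h(b) = (b - 47)/(24 + 8) + b = (-47 + b)/32 + b = (-47 + b)*(1/32) + b = (-47/32 + b/32) + b = -47/32 + 33*b/32)
h((0 + 6)*H(4)) + 24907 = (-47/32 + 33*((0 + 6)*5)/32) + 24907 = (-47/32 + 33*(6*5)/32) + 24907 = (-47/32 + (33/32)*30) + 24907 = (-47/32 + 495/16) + 24907 = 943/32 + 24907 = 797967/32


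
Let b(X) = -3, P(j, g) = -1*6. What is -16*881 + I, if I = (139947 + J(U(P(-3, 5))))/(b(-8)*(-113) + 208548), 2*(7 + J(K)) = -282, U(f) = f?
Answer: -2944331353/208887 ≈ -14095.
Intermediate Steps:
P(j, g) = -6
J(K) = -148 (J(K) = -7 + (½)*(-282) = -7 - 141 = -148)
I = 139799/208887 (I = (139947 - 148)/(-3*(-113) + 208548) = 139799/(339 + 208548) = 139799/208887 ≈ 0.66926)
-16*881 + I = -16*881 + 139799/208887 = -14096 + 139799/208887 = -2944331353/208887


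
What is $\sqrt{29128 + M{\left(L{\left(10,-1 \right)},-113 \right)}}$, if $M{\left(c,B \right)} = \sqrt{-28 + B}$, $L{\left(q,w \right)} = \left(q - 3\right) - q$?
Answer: $\sqrt{29128 + i \sqrt{141}} \approx 170.67 + 0.0348 i$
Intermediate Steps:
$L{\left(q,w \right)} = -3$ ($L{\left(q,w \right)} = \left(q - 3\right) - q = \left(-3 + q\right) - q = -3$)
$\sqrt{29128 + M{\left(L{\left(10,-1 \right)},-113 \right)}} = \sqrt{29128 + \sqrt{-28 - 113}} = \sqrt{29128 + \sqrt{-141}} = \sqrt{29128 + i \sqrt{141}}$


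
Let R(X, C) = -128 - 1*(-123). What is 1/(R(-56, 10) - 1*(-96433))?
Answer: 1/96428 ≈ 1.0370e-5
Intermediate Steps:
R(X, C) = -5 (R(X, C) = -128 + 123 = -5)
1/(R(-56, 10) - 1*(-96433)) = 1/(-5 - 1*(-96433)) = 1/(-5 + 96433) = 1/96428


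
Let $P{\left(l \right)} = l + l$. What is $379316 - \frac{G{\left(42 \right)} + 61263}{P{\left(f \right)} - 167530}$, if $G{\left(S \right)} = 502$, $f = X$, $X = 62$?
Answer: $\frac{63499836061}{167406} \approx 3.7932 \cdot 10^{5}$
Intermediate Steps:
$f = 62$
$P{\left(l \right)} = 2 l$
$379316 - \frac{G{\left(42 \right)} + 61263}{P{\left(f \right)} - 167530} = 379316 - \frac{502 + 61263}{2 \cdot 62 - 167530} = 379316 - \frac{61765}{124 - 167530} = 379316 - \frac{61765}{-167406} = 379316 - 61765 \left(- \frac{1}{167406}\right) = 379316 - - \frac{61765}{167406} = 379316 + \frac{61765}{167406} = \frac{63499836061}{167406}$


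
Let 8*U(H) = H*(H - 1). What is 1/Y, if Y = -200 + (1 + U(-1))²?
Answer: -16/3175 ≈ -0.0050394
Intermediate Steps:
U(H) = H*(-1 + H)/8 (U(H) = (H*(H - 1))/8 = (H*(-1 + H))/8 = H*(-1 + H)/8)
Y = -3175/16 (Y = -200 + (1 + (⅛)*(-1)*(-1 - 1))² = -200 + (1 + (⅛)*(-1)*(-2))² = -200 + (1 + ¼)² = -200 + (5/4)² = -200 + 25/16 = -3175/16 ≈ -198.44)
1/Y = 1/(-3175/16) = -16/3175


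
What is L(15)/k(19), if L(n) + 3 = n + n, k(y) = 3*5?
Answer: 9/5 ≈ 1.8000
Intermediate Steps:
k(y) = 15
L(n) = -3 + 2*n (L(n) = -3 + (n + n) = -3 + 2*n)
L(15)/k(19) = (-3 + 2*15)/15 = (-3 + 30)*(1/15) = 27*(1/15) = 9/5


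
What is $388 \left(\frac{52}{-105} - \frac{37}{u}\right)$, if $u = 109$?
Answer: $- \frac{3706564}{11445} \approx -323.86$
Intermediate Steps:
$388 \left(\frac{52}{-105} - \frac{37}{u}\right) = 388 \left(\frac{52}{-105} - \frac{37}{109}\right) = 388 \left(52 \left(- \frac{1}{105}\right) - \frac{37}{109}\right) = 388 \left(- \frac{52}{105} - \frac{37}{109}\right) = 388 \left(- \frac{9553}{11445}\right) = - \frac{3706564}{11445}$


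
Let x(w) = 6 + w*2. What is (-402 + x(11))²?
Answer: 139876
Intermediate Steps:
x(w) = 6 + 2*w
(-402 + x(11))² = (-402 + (6 + 2*11))² = (-402 + (6 + 22))² = (-402 + 28)² = (-374)² = 139876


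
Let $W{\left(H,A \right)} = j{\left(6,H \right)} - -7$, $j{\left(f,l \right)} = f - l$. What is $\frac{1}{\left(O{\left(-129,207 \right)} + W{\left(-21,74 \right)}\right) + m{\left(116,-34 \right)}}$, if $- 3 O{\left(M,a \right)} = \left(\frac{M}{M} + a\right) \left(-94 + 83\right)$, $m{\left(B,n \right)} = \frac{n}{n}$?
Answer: $\frac{3}{2393} \approx 0.0012537$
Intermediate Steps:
$m{\left(B,n \right)} = 1$
$W{\left(H,A \right)} = 13 - H$ ($W{\left(H,A \right)} = \left(6 - H\right) - -7 = \left(6 - H\right) + 7 = 13 - H$)
$O{\left(M,a \right)} = \frac{11}{3} + \frac{11 a}{3}$ ($O{\left(M,a \right)} = - \frac{\left(\frac{M}{M} + a\right) \left(-94 + 83\right)}{3} = - \frac{\left(1 + a\right) \left(-11\right)}{3} = - \frac{-11 - 11 a}{3} = \frac{11}{3} + \frac{11 a}{3}$)
$\frac{1}{\left(O{\left(-129,207 \right)} + W{\left(-21,74 \right)}\right) + m{\left(116,-34 \right)}} = \frac{1}{\left(\left(\frac{11}{3} + \frac{11}{3} \cdot 207\right) + \left(13 - -21\right)\right) + 1} = \frac{1}{\left(\left(\frac{11}{3} + 759\right) + \left(13 + 21\right)\right) + 1} = \frac{1}{\left(\frac{2288}{3} + 34\right) + 1} = \frac{1}{\frac{2390}{3} + 1} = \frac{1}{\frac{2393}{3}} = \frac{3}{2393}$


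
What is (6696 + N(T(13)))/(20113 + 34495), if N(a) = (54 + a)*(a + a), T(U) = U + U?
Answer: 1357/6826 ≈ 0.19880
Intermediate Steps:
T(U) = 2*U
N(a) = 2*a*(54 + a) (N(a) = (54 + a)*(2*a) = 2*a*(54 + a))
(6696 + N(T(13)))/(20113 + 34495) = (6696 + 2*(2*13)*(54 + 2*13))/(20113 + 34495) = (6696 + 2*26*(54 + 26))/54608 = (6696 + 2*26*80)*(1/54608) = (6696 + 4160)*(1/54608) = 10856*(1/54608) = 1357/6826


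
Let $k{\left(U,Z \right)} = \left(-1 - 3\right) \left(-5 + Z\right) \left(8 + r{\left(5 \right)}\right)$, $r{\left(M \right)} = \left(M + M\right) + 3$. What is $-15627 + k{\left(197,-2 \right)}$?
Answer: $-15039$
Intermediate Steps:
$r{\left(M \right)} = 3 + 2 M$ ($r{\left(M \right)} = 2 M + 3 = 3 + 2 M$)
$k{\left(U,Z \right)} = 420 - 84 Z$ ($k{\left(U,Z \right)} = \left(-1 - 3\right) \left(-5 + Z\right) \left(8 + \left(3 + 2 \cdot 5\right)\right) = - 4 \left(-5 + Z\right) \left(8 + \left(3 + 10\right)\right) = \left(20 - 4 Z\right) \left(8 + 13\right) = \left(20 - 4 Z\right) 21 = 420 - 84 Z$)
$-15627 + k{\left(197,-2 \right)} = -15627 + \left(420 - -168\right) = -15627 + \left(420 + 168\right) = -15627 + 588 = -15039$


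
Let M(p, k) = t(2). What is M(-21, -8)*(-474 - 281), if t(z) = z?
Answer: -1510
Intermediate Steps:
M(p, k) = 2
M(-21, -8)*(-474 - 281) = 2*(-474 - 281) = 2*(-755) = -1510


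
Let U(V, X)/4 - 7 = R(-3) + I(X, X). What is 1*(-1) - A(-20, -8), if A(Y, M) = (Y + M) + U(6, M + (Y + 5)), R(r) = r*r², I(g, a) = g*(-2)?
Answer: -77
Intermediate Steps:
I(g, a) = -2*g
R(r) = r³
U(V, X) = -80 - 8*X (U(V, X) = 28 + 4*((-3)³ - 2*X) = 28 + 4*(-27 - 2*X) = 28 + (-108 - 8*X) = -80 - 8*X)
A(Y, M) = -120 - 7*M - 7*Y (A(Y, M) = (Y + M) + (-80 - 8*(M + (Y + 5))) = (M + Y) + (-80 - 8*(M + (5 + Y))) = (M + Y) + (-80 - 8*(5 + M + Y)) = (M + Y) + (-80 + (-40 - 8*M - 8*Y)) = (M + Y) + (-120 - 8*M - 8*Y) = -120 - 7*M - 7*Y)
1*(-1) - A(-20, -8) = 1*(-1) - (-120 - 7*(-8) - 7*(-20)) = -1 - (-120 + 56 + 140) = -1 - 1*76 = -1 - 76 = -77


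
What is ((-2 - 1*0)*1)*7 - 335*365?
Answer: -122289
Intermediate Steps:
((-2 - 1*0)*1)*7 - 335*365 = ((-2 + 0)*1)*7 - 122275 = -2*1*7 - 122275 = -2*7 - 122275 = -14 - 122275 = -122289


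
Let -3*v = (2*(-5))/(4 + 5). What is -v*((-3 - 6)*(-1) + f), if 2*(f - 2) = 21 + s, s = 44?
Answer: -145/9 ≈ -16.111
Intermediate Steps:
f = 69/2 (f = 2 + (21 + 44)/2 = 2 + (½)*65 = 2 + 65/2 = 69/2 ≈ 34.500)
v = 10/27 (v = -2*(-5)/(3*(4 + 5)) = -(-10)/(3*9) = -⅓*(-10/9) = 10/27 ≈ 0.37037)
-v*((-3 - 6)*(-1) + f) = -10*((-3 - 6)*(-1) + 69/2)/27 = -10*(-9*(-1) + 69/2)/27 = -10*(9 + 69/2)/27 = -10*87/(27*2) = -1*145/9 = -145/9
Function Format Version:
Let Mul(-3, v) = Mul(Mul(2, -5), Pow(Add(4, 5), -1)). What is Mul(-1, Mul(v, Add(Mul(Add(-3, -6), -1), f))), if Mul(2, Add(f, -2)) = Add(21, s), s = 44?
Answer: Rational(-145, 9) ≈ -16.111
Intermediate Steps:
f = Rational(69, 2) (f = Add(2, Mul(Rational(1, 2), Add(21, 44))) = Add(2, Mul(Rational(1, 2), 65)) = Add(2, Rational(65, 2)) = Rational(69, 2) ≈ 34.500)
v = Rational(10, 27) (v = Mul(Rational(-1, 3), Mul(Mul(2, -5), Pow(Add(4, 5), -1))) = Mul(Rational(-1, 3), Mul(-10, Pow(9, -1))) = Mul(Rational(-1, 3), Mul(-10, Rational(1, 9))) = Mul(Rational(-1, 3), Rational(-10, 9)) = Rational(10, 27) ≈ 0.37037)
Mul(-1, Mul(v, Add(Mul(Add(-3, -6), -1), f))) = Mul(-1, Mul(Rational(10, 27), Add(Mul(Add(-3, -6), -1), Rational(69, 2)))) = Mul(-1, Mul(Rational(10, 27), Add(Mul(-9, -1), Rational(69, 2)))) = Mul(-1, Mul(Rational(10, 27), Add(9, Rational(69, 2)))) = Mul(-1, Mul(Rational(10, 27), Rational(87, 2))) = Mul(-1, Rational(145, 9)) = Rational(-145, 9)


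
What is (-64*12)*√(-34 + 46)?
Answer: -1536*√3 ≈ -2660.4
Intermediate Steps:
(-64*12)*√(-34 + 46) = -1536*√3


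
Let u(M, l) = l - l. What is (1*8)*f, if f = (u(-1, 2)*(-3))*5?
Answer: 0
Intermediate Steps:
u(M, l) = 0
f = 0 (f = (0*(-3))*5 = 0*5 = 0)
(1*8)*f = (1*8)*0 = 8*0 = 0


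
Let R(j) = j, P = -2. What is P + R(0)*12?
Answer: -2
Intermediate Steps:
P + R(0)*12 = -2 + 0*12 = -2 + 0 = -2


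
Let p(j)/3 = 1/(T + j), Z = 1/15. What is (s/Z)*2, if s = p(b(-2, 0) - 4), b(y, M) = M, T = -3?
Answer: -90/7 ≈ -12.857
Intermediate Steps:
Z = 1/15 ≈ 0.066667
p(j) = 3/(-3 + j)
s = -3/7 (s = 3/(-3 + (0 - 4)) = 3/(-3 - 4) = 3/(-7) = 3*(-⅐) = -3/7 ≈ -0.42857)
(s/Z)*2 = (-3/7/(1/15))*2 = (15*(-3/7))*2 = -45/7*2 = -90/7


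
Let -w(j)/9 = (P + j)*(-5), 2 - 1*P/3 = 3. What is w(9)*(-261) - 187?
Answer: -70657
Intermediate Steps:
P = -3 (P = 6 - 3*3 = 6 - 9 = -3)
w(j) = -135 + 45*j (w(j) = -9*(-3 + j)*(-5) = -9*(15 - 5*j) = -135 + 45*j)
w(9)*(-261) - 187 = (-135 + 45*9)*(-261) - 187 = (-135 + 405)*(-261) - 187 = 270*(-261) - 187 = -70470 - 187 = -70657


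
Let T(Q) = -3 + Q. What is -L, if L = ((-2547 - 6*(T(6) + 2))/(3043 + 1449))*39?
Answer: 100503/4492 ≈ 22.374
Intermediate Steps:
L = -100503/4492 (L = ((-2547 - 6*((-3 + 6) + 2))/(3043 + 1449))*39 = ((-2547 - 6*(3 + 2))/4492)*39 = ((-2547 - 6*5)*(1/4492))*39 = ((-2547 - 30)*(1/4492))*39 = -2577*1/4492*39 = -2577/4492*39 = -100503/4492 ≈ -22.374)
-L = -1*(-100503/4492) = 100503/4492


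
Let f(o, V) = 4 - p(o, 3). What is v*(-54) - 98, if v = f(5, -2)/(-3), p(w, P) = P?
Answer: -80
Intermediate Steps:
f(o, V) = 1 (f(o, V) = 4 - 1*3 = 4 - 3 = 1)
v = -⅓ (v = 1/(-3) = -⅓*1 = -⅓ ≈ -0.33333)
v*(-54) - 98 = -⅓*(-54) - 98 = 18 - 98 = -80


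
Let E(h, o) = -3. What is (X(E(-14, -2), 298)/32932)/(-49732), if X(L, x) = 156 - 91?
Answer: -65/1637774224 ≈ -3.9688e-8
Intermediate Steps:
X(L, x) = 65
(X(E(-14, -2), 298)/32932)/(-49732) = (65/32932)/(-49732) = (65*(1/32932))*(-1/49732) = (65/32932)*(-1/49732) = -65/1637774224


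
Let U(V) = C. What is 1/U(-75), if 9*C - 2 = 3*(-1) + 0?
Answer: -9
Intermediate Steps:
C = -⅑ (C = 2/9 + (3*(-1) + 0)/9 = 2/9 + (-3 + 0)/9 = 2/9 + (⅑)*(-3) = 2/9 - ⅓ = -⅑ ≈ -0.11111)
U(V) = -⅑
1/U(-75) = 1/(-⅑) = -9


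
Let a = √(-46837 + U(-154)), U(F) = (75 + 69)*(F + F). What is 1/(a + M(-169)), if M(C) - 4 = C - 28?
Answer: -193/128438 - 7*I*√1861/128438 ≈ -0.0015027 - 0.0023511*I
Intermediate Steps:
U(F) = 288*F (U(F) = 144*(2*F) = 288*F)
M(C) = -24 + C (M(C) = 4 + (C - 28) = 4 + (-28 + C) = -24 + C)
a = 7*I*√1861 (a = √(-46837 + 288*(-154)) = √(-46837 - 44352) = √(-91189) = 7*I*√1861 ≈ 301.98*I)
1/(a + M(-169)) = 1/(7*I*√1861 + (-24 - 169)) = 1/(7*I*√1861 - 193) = 1/(-193 + 7*I*√1861)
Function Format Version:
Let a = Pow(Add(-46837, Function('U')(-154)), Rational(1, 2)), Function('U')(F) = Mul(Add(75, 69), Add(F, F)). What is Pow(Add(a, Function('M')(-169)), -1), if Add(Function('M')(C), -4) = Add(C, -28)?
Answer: Add(Rational(-193, 128438), Mul(Rational(-7, 128438), I, Pow(1861, Rational(1, 2)))) ≈ Add(-0.0015027, Mul(-0.0023511, I))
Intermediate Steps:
Function('U')(F) = Mul(288, F) (Function('U')(F) = Mul(144, Mul(2, F)) = Mul(288, F))
Function('M')(C) = Add(-24, C) (Function('M')(C) = Add(4, Add(C, -28)) = Add(4, Add(-28, C)) = Add(-24, C))
a = Mul(7, I, Pow(1861, Rational(1, 2))) (a = Pow(Add(-46837, Mul(288, -154)), Rational(1, 2)) = Pow(Add(-46837, -44352), Rational(1, 2)) = Pow(-91189, Rational(1, 2)) = Mul(7, I, Pow(1861, Rational(1, 2))) ≈ Mul(301.98, I))
Pow(Add(a, Function('M')(-169)), -1) = Pow(Add(Mul(7, I, Pow(1861, Rational(1, 2))), Add(-24, -169)), -1) = Pow(Add(Mul(7, I, Pow(1861, Rational(1, 2))), -193), -1) = Pow(Add(-193, Mul(7, I, Pow(1861, Rational(1, 2)))), -1)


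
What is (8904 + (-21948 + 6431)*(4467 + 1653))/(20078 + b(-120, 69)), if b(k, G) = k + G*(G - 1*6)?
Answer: -94955136/24305 ≈ -3906.8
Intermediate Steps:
b(k, G) = k + G*(-6 + G) (b(k, G) = k + G*(G - 6) = k + G*(-6 + G))
(8904 + (-21948 + 6431)*(4467 + 1653))/(20078 + b(-120, 69)) = (8904 + (-21948 + 6431)*(4467 + 1653))/(20078 + (-120 + 69² - 6*69)) = (8904 - 15517*6120)/(20078 + (-120 + 4761 - 414)) = (8904 - 94964040)/(20078 + 4227) = -94955136/24305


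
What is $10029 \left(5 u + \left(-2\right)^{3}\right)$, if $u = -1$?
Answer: $-130377$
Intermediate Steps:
$10029 \left(5 u + \left(-2\right)^{3}\right) = 10029 \left(5 \left(-1\right) + \left(-2\right)^{3}\right) = 10029 \left(-5 - 8\right) = 10029 \left(-13\right) = -130377$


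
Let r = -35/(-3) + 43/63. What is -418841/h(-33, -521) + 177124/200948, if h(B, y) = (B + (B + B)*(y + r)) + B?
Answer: -37337393903/3213359468 ≈ -11.619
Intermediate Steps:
r = 778/63 (r = -35*(-⅓) + 43*(1/63) = 35/3 + 43/63 = 778/63 ≈ 12.349)
h(B, y) = 2*B + 2*B*(778/63 + y) (h(B, y) = (B + (B + B)*(y + 778/63)) + B = (B + (2*B)*(778/63 + y)) + B = (B + 2*B*(778/63 + y)) + B = 2*B + 2*B*(778/63 + y))
-418841/h(-33, -521) + 177124/200948 = -418841*(-21/(22*(841 + 63*(-521)))) + 177124/200948 = -418841*(-21/(22*(841 - 32823))) + 177124*(1/200948) = -418841/((2/63)*(-33)*(-31982)) + 44281/50237 = -418841/703604/21 + 44281/50237 = -418841*21/703604 + 44281/50237 = -8795661/703604 + 44281/50237 = -37337393903/3213359468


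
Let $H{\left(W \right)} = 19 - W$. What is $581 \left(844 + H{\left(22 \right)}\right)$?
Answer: $488621$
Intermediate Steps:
$581 \left(844 + H{\left(22 \right)}\right) = 581 \left(844 + \left(19 - 22\right)\right) = 581 \left(844 - 3\right) = 581 \cdot 841 = 488621$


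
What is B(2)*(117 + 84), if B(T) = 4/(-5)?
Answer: -804/5 ≈ -160.80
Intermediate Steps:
B(T) = -⅘ (B(T) = 4*(-⅕) = -⅘)
B(2)*(117 + 84) = -4*(117 + 84)/5 = -⅘*201 = -804/5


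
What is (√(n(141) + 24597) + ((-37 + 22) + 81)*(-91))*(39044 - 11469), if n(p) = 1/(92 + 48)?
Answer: -165615450 + 5515*√120525335/14 ≈ -1.6129e+8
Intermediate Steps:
n(p) = 1/140
(√(n(141) + 24597) + ((-37 + 22) + 81)*(-91))*(39044 - 11469) = (√(1/140 + 24597) + ((-37 + 22) + 81)*(-91))*(39044 - 11469) = (√(3443581/140) + (-15 + 81)*(-91))*27575 = (√120525335/70 + 66*(-91))*27575 = (√120525335/70 - 6006)*27575 = (-6006 + √120525335/70)*27575 = -165615450 + 5515*√120525335/14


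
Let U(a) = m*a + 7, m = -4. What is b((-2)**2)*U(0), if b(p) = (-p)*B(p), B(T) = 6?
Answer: -168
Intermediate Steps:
b(p) = -6*p (b(p) = -p*6 = -6*p)
U(a) = 7 - 4*a (U(a) = -4*a + 7 = 7 - 4*a)
b((-2)**2)*U(0) = (-6*(-2)**2)*(7 - 4*0) = (-6*4)*(7 + 0) = -24*7 = -168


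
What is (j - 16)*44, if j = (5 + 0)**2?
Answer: 396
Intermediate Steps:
j = 25 (j = 5**2 = 25)
(j - 16)*44 = (25 - 16)*44 = 9*44 = 396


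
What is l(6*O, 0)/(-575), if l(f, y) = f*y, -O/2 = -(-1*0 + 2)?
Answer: 0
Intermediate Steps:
O = 4 (O = -(-2)*(-1*0 + 2) = -(-2)*(0 + 2) = -(-2)*2 = -2*(-2) = 4)
l(6*O, 0)/(-575) = ((6*4)*0)/(-575) = (24*0)*(-1/575) = 0*(-1/575) = 0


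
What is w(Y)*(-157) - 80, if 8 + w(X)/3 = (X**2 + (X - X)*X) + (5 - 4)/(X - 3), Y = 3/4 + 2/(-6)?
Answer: 5637365/1488 ≈ 3788.6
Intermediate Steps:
Y = 5/12 (Y = 3*(1/4) + 2*(-1/6) = 3/4 - 1/3 = 5/12 ≈ 0.41667)
w(X) = -24 + 3*X**2 + 3/(-3 + X) (w(X) = -24 + 3*((X**2 + (X - X)*X) + (5 - 4)/(X - 3)) = -24 + 3*((X**2 + 0*X) + 1/(-3 + X)) = -24 + 3*((X**2 + 0) + 1/(-3 + X)) = -24 + 3*(X**2 + 1/(-3 + X)) = -24 + (3*X**2 + 3/(-3 + X)) = -24 + 3*X**2 + 3/(-3 + X))
w(Y)*(-157) - 80 = (3*(25 + (5/12)**3 - 8*5/12 - 3*(5/12)**2)/(-3 + 5/12))*(-157) - 80 = (3*(25 + 125/1728 - 10/3 - 3*25/144)/(-31/12))*(-157) - 80 = (3*(-12/31)*(25 + 125/1728 - 10/3 - 25/48))*(-157) - 80 = (3*(-12/31)*(36665/1728))*(-157) - 80 = -36665/1488*(-157) - 80 = 5756405/1488 - 80 = 5637365/1488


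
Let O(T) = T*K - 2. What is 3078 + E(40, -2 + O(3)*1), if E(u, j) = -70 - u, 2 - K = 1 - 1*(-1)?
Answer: 2968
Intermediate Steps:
K = 0 (K = 2 - (1 - 1*(-1)) = 2 - (1 + 1) = 2 - 1*2 = 2 - 2 = 0)
O(T) = -2 (O(T) = T*0 - 2 = 0 - 2 = -2)
3078 + E(40, -2 + O(3)*1) = 3078 + (-70 - 1*40) = 3078 + (-70 - 40) = 3078 - 110 = 2968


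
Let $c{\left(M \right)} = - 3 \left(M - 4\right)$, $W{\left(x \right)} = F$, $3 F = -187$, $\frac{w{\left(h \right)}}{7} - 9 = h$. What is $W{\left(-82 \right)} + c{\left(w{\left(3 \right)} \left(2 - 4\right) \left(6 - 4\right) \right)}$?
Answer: $\frac{2873}{3} \approx 957.67$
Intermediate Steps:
$w{\left(h \right)} = 63 + 7 h$
$F = - \frac{187}{3}$ ($F = \frac{1}{3} \left(-187\right) = - \frac{187}{3} \approx -62.333$)
$W{\left(x \right)} = - \frac{187}{3}$
$c{\left(M \right)} = 12 - 3 M$ ($c{\left(M \right)} = - 3 \left(-4 + M\right) = 12 - 3 M$)
$W{\left(-82 \right)} + c{\left(w{\left(3 \right)} \left(2 - 4\right) \left(6 - 4\right) \right)} = - \frac{187}{3} - \left(-12 + 3 \left(63 + 7 \cdot 3\right) \left(2 - 4\right) \left(6 - 4\right)\right) = - \frac{187}{3} - \left(-12 + 3 \left(63 + 21\right) \left(\left(-2\right) 2\right)\right) = - \frac{187}{3} - \left(-12 + 3 \cdot 84 \left(-4\right)\right) = - \frac{187}{3} + \left(12 - -1008\right) = - \frac{187}{3} + \left(12 + 1008\right) = - \frac{187}{3} + 1020 = \frac{2873}{3}$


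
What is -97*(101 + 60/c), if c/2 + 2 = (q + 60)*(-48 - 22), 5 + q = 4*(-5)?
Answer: -12009667/1226 ≈ -9795.8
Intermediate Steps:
q = -25 (q = -5 + 4*(-5) = -5 - 20 = -25)
c = -4904 (c = -4 + 2*((-25 + 60)*(-48 - 22)) = -4 + 2*(35*(-70)) = -4 + 2*(-2450) = -4 - 4900 = -4904)
-97*(101 + 60/c) = -97*(101 + 60/(-4904)) = -97*(101 + 60*(-1/4904)) = -97*(101 - 15/1226) = -97*123811/1226 = -12009667/1226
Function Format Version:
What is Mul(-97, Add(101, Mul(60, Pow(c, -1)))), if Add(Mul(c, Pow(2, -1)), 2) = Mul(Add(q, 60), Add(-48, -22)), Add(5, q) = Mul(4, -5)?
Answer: Rational(-12009667, 1226) ≈ -9795.8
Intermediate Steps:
q = -25 (q = Add(-5, Mul(4, -5)) = Add(-5, -20) = -25)
c = -4904 (c = Add(-4, Mul(2, Mul(Add(-25, 60), Add(-48, -22)))) = Add(-4, Mul(2, Mul(35, -70))) = Add(-4, Mul(2, -2450)) = Add(-4, -4900) = -4904)
Mul(-97, Add(101, Mul(60, Pow(c, -1)))) = Mul(-97, Add(101, Mul(60, Pow(-4904, -1)))) = Mul(-97, Add(101, Mul(60, Rational(-1, 4904)))) = Mul(-97, Add(101, Rational(-15, 1226))) = Mul(-97, Rational(123811, 1226)) = Rational(-12009667, 1226)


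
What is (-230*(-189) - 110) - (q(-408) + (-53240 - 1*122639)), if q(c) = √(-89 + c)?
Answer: 219239 - I*√497 ≈ 2.1924e+5 - 22.293*I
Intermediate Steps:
(-230*(-189) - 110) - (q(-408) + (-53240 - 1*122639)) = (-230*(-189) - 110) - (√(-89 - 408) + (-53240 - 1*122639)) = (43470 - 110) - (√(-497) + (-53240 - 122639)) = 43360 - (I*√497 - 175879) = 43360 - (-175879 + I*√497) = 43360 + (175879 - I*√497) = 219239 - I*√497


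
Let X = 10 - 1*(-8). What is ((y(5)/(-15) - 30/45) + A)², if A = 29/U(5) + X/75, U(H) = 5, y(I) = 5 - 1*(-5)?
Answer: 124609/5625 ≈ 22.153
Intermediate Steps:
y(I) = 10 (y(I) = 5 + 5 = 10)
X = 18 (X = 10 + 8 = 18)
A = 151/25 (A = 29/5 + 18/75 = 29*(⅕) + 18*(1/75) = 29/5 + 6/25 = 151/25 ≈ 6.0400)
((y(5)/(-15) - 30/45) + A)² = ((10/(-15) - 30/45) + 151/25)² = ((10*(-1/15) - 30*1/45) + 151/25)² = ((-⅔ - ⅔) + 151/25)² = (-4/3 + 151/25)² = (353/75)² = 124609/5625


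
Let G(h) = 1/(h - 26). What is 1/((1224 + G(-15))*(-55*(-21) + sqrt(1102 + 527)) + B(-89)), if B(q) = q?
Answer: 2376266356/3354994478683075 - 6172509*sqrt(181)/3354994478683075 ≈ 6.8353e-7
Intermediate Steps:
G(h) = 1/(-26 + h)
1/((1224 + G(-15))*(-55*(-21) + sqrt(1102 + 527)) + B(-89)) = 1/((1224 + 1/(-26 - 15))*(-55*(-21) + sqrt(1102 + 527)) - 89) = 1/((1224 + 1/(-41))*(1155 + sqrt(1629)) - 89) = 1/((1224 - 1/41)*(1155 + 3*sqrt(181)) - 89) = 1/(50183*(1155 + 3*sqrt(181))/41 - 89) = 1/((57961365/41 + 150549*sqrt(181)/41) - 89) = 1/(57957716/41 + 150549*sqrt(181)/41)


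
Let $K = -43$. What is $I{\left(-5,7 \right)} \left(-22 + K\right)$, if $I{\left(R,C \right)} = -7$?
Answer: $455$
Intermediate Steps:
$I{\left(-5,7 \right)} \left(-22 + K\right) = - 7 \left(-22 - 43\right) = \left(-7\right) \left(-65\right) = 455$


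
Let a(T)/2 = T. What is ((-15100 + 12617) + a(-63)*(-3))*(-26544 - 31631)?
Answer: 122458375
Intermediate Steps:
a(T) = 2*T
((-15100 + 12617) + a(-63)*(-3))*(-26544 - 31631) = ((-15100 + 12617) + (2*(-63))*(-3))*(-26544 - 31631) = (-2483 - 126*(-3))*(-58175) = (-2483 + 378)*(-58175) = -2105*(-58175) = 122458375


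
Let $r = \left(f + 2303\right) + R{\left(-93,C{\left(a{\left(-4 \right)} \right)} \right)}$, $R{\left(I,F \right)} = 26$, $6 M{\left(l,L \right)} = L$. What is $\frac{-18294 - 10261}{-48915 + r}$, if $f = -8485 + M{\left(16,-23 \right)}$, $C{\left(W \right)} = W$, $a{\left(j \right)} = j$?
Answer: $\frac{171330}{330449} \approx 0.51848$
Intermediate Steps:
$M{\left(l,L \right)} = \frac{L}{6}$
$f = - \frac{50933}{6}$ ($f = -8485 + \frac{1}{6} \left(-23\right) = -8485 - \frac{23}{6} = - \frac{50933}{6} \approx -8488.8$)
$r = - \frac{36959}{6}$ ($r = \left(- \frac{50933}{6} + 2303\right) + 26 = - \frac{37115}{6} + 26 = - \frac{36959}{6} \approx -6159.8$)
$\frac{-18294 - 10261}{-48915 + r} = \frac{-18294 - 10261}{-48915 - \frac{36959}{6}} = - \frac{28555}{- \frac{330449}{6}} = \left(-28555\right) \left(- \frac{6}{330449}\right) = \frac{171330}{330449}$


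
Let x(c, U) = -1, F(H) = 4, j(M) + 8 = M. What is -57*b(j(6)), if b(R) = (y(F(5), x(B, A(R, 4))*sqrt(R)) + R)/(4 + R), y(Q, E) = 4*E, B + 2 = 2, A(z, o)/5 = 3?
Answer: 57 + 114*I*sqrt(2) ≈ 57.0 + 161.22*I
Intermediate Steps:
A(z, o) = 15 (A(z, o) = 5*3 = 15)
j(M) = -8 + M
B = 0 (B = -2 + 2 = 0)
b(R) = (R - 4*sqrt(R))/(4 + R) (b(R) = (4*(-sqrt(R)) + R)/(4 + R) = (-4*sqrt(R) + R)/(4 + R) = (R - 4*sqrt(R))/(4 + R))
-57*b(j(6)) = -57*((-8 + 6) - 4*sqrt(-8 + 6))/(4 + (-8 + 6)) = -57*(-2 - 4*I*sqrt(2))/(4 - 2) = -57*(-2 - 4*I*sqrt(2))/2 = -57*(-1 - 2*I*sqrt(2)) = 57 + 114*I*sqrt(2)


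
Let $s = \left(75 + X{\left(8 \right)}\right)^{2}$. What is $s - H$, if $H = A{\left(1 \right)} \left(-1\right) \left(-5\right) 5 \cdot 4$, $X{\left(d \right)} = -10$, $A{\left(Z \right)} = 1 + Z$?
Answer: $4025$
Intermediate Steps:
$s = 4225$ ($s = \left(75 - 10\right)^{2} = 65^{2} = 4225$)
$H = 200$ ($H = \left(1 + 1\right) \left(-1\right) \left(-5\right) 5 \cdot 4 = 2 \left(-1\right) \left(-5\right) 5 \cdot 4 = \left(-2\right) \left(-5\right) 5 \cdot 4 = 10 \cdot 5 \cdot 4 = 50 \cdot 4 = 200$)
$s - H = 4225 - 200 = 4025$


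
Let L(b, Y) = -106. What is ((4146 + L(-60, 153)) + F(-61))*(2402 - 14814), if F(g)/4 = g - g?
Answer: -50144480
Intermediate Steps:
F(g) = 0 (F(g) = 4*(g - g) = 4*0 = 0)
((4146 + L(-60, 153)) + F(-61))*(2402 - 14814) = ((4146 - 106) + 0)*(2402 - 14814) = (4040 + 0)*(-12412) = 4040*(-12412) = -50144480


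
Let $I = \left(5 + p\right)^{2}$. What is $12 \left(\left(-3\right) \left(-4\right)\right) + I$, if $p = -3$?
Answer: $148$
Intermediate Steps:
$I = 4$ ($I = \left(5 - 3\right)^{2} = 2^{2} = 4$)
$12 \left(\left(-3\right) \left(-4\right)\right) + I = 12 \left(\left(-3\right) \left(-4\right)\right) + 4 = 12 \cdot 12 + 4 = 144 + 4 = 148$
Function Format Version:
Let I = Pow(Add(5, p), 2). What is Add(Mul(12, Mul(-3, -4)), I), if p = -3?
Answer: 148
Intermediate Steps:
I = 4 (I = Pow(Add(5, -3), 2) = Pow(2, 2) = 4)
Add(Mul(12, Mul(-3, -4)), I) = Add(Mul(12, Mul(-3, -4)), 4) = Add(Mul(12, 12), 4) = Add(144, 4) = 148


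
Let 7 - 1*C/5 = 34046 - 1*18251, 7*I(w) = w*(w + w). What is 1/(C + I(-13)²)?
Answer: -49/3753816 ≈ -1.3053e-5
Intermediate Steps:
I(w) = 2*w²/7 (I(w) = (w*(w + w))/7 = (w*(2*w))/7 = (2*w²)/7 = 2*w²/7)
C = -78940 (C = 35 - 5*(34046 - 1*18251) = 35 - 5*(34046 - 18251) = 35 - 5*15795 = 35 - 78975 = -78940)
1/(C + I(-13)²) = 1/(-78940 + ((2/7)*(-13)²)²) = 1/(-78940 + ((2/7)*169)²) = 1/(-78940 + (338/7)²) = 1/(-78940 + 114244/49) = 1/(-3753816/49) = -49/3753816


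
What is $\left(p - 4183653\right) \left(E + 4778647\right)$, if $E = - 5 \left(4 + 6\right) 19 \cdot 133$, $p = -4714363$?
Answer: $-41396213142752$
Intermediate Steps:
$E = -126350$ ($E = \left(-5\right) 10 \cdot 19 \cdot 133 = \left(-50\right) 19 \cdot 133 = \left(-950\right) 133 = -126350$)
$\left(p - 4183653\right) \left(E + 4778647\right) = \left(-4714363 - 4183653\right) \left(-126350 + 4778647\right) = \left(-8898016\right) 4652297 = -41396213142752$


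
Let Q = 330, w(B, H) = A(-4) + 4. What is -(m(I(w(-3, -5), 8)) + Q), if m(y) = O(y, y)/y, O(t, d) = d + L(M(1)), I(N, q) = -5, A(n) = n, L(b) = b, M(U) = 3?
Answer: -1652/5 ≈ -330.40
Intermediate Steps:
w(B, H) = 0 (w(B, H) = -4 + 4 = 0)
O(t, d) = 3 + d (O(t, d) = d + 3 = 3 + d)
m(y) = (3 + y)/y
-(m(I(w(-3, -5), 8)) + Q) = -((3 - 5)/(-5) + 330) = -(-⅕*(-2) + 330) = -(⅖ + 330) = -1*1652/5 = -1652/5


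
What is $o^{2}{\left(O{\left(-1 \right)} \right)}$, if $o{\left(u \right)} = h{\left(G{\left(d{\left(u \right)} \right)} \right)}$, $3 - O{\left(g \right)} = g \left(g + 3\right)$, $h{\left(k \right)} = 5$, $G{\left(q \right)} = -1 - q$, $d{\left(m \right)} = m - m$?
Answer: $25$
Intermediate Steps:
$d{\left(m \right)} = 0$
$O{\left(g \right)} = 3 - g \left(3 + g\right)$ ($O{\left(g \right)} = 3 - g \left(g + 3\right) = 3 - g \left(3 + g\right)$)
$o{\left(u \right)} = 5$
$o^{2}{\left(O{\left(-1 \right)} \right)} = 5^{2} = 25$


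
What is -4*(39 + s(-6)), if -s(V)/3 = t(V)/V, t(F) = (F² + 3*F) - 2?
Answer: -188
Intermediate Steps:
t(F) = -2 + F² + 3*F
s(V) = -3*(-2 + V² + 3*V)/V
-4*(39 + s(-6)) = -4*(39 + (-9 - 3*(-6) + 6/(-6))) = -4*(39 + (-9 + 18 + 6*(-⅙))) = -4*(39 + (-9 + 18 - 1)) = -4*(39 + 8) = -4*47 = -188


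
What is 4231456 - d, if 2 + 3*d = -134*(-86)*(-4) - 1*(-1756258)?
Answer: 10984208/3 ≈ 3.6614e+6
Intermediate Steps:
d = 1710160/3 (d = -⅔ + (-134*(-86)*(-4) - 1*(-1756258))/3 = -⅔ + (11524*(-4) + 1756258)/3 = -⅔ + (-46096 + 1756258)/3 = -⅔ + (⅓)*1710162 = -⅔ + 570054 = 1710160/3 ≈ 5.7005e+5)
4231456 - d = 4231456 - 1*1710160/3 = 4231456 - 1710160/3 = 10984208/3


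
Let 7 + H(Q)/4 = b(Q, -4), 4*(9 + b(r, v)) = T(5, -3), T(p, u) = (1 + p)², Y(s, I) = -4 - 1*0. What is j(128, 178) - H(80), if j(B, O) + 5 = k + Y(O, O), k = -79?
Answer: -60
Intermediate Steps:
Y(s, I) = -4 (Y(s, I) = -4 + 0 = -4)
j(B, O) = -88 (j(B, O) = -5 + (-79 - 4) = -5 - 83 = -88)
b(r, v) = 0 (b(r, v) = -9 + (1 + 5)²/4 = -9 + (¼)*6² = -9 + (¼)*36 = -9 + 9 = 0)
H(Q) = -28 (H(Q) = -28 + 4*0 = -28 + 0 = -28)
j(128, 178) - H(80) = -88 - 1*(-28) = -88 + 28 = -60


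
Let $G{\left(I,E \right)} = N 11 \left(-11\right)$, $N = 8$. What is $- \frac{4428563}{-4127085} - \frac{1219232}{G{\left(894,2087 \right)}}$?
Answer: $\frac{629520118463}{499377285} \approx 1260.6$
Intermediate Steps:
$G{\left(I,E \right)} = -968$ ($G{\left(I,E \right)} = 8 \cdot 11 \left(-11\right) = 88 \left(-11\right) = -968$)
$- \frac{4428563}{-4127085} - \frac{1219232}{G{\left(894,2087 \right)}} = - \frac{4428563}{-4127085} - \frac{1219232}{-968} = \left(-4428563\right) \left(- \frac{1}{4127085}\right) - - \frac{152404}{121} = \frac{4428563}{4127085} + \frac{152404}{121} = \frac{629520118463}{499377285}$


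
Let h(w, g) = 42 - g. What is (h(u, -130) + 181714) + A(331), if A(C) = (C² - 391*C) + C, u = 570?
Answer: 162357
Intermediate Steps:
A(C) = C² - 390*C
(h(u, -130) + 181714) + A(331) = ((42 - 1*(-130)) + 181714) + 331*(-390 + 331) = ((42 + 130) + 181714) + 331*(-59) = (172 + 181714) - 19529 = 181886 - 19529 = 162357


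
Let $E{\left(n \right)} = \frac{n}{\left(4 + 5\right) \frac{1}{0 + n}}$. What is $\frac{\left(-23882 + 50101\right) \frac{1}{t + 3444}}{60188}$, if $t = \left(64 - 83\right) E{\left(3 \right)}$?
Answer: $\frac{26219}{206143900} \approx 0.00012719$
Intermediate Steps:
$E{\left(n \right)} = \frac{n^{2}}{9}$ ($E{\left(n \right)} = \frac{n}{9 \frac{1}{n}} = n \frac{n}{9} = \frac{n^{2}}{9}$)
$t = -19$ ($t = \left(64 - 83\right) \frac{3^{2}}{9} = - 19 \cdot \frac{1}{9} \cdot 9 = \left(-19\right) 1 = -19$)
$\frac{\left(-23882 + 50101\right) \frac{1}{t + 3444}}{60188} = \frac{\left(-23882 + 50101\right) \frac{1}{-19 + 3444}}{60188} = \frac{26219}{3425} \cdot \frac{1}{60188} = \frac{26219}{206143900}$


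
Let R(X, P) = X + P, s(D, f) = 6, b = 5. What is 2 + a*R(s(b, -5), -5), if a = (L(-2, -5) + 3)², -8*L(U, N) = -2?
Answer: 201/16 ≈ 12.563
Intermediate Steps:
R(X, P) = P + X
L(U, N) = ¼ (L(U, N) = -⅛*(-2) = ¼)
a = 169/16 (a = (¼ + 3)² = (13/4)² = 169/16 ≈ 10.563)
2 + a*R(s(b, -5), -5) = 2 + 169*(-5 + 6)/16 = 2 + (169/16)*1 = 2 + 169/16 = 201/16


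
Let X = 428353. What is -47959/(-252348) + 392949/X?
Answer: 119703275779/108094022844 ≈ 1.1074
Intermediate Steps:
-47959/(-252348) + 392949/X = -47959/(-252348) + 392949/428353 = -47959*(-1/252348) + 392949*(1/428353) = 47959/252348 + 392949/428353 = 119703275779/108094022844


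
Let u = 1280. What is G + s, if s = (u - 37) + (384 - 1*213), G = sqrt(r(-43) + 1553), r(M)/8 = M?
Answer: 1414 + sqrt(1209) ≈ 1448.8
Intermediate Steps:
r(M) = 8*M
G = sqrt(1209) (G = sqrt(8*(-43) + 1553) = sqrt(-344 + 1553) = sqrt(1209) ≈ 34.771)
s = 1414 (s = (1280 - 37) + (384 - 1*213) = 1243 + (384 - 213) = 1243 + 171 = 1414)
G + s = sqrt(1209) + 1414 = 1414 + sqrt(1209)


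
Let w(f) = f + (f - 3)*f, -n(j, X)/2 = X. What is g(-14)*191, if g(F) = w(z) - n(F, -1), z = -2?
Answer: 1146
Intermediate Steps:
n(j, X) = -2*X
w(f) = f + f*(-3 + f) (w(f) = f + (-3 + f)*f = f + f*(-3 + f))
g(F) = 6 (g(F) = -2*(-2 - 2) - (-2)*(-1) = -2*(-4) - 1*2 = 8 - 2 = 6)
g(-14)*191 = 6*191 = 1146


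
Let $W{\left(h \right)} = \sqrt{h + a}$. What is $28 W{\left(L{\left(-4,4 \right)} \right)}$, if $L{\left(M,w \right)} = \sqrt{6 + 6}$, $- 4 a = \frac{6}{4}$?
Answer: $7 \sqrt{-6 + 32 \sqrt{3}} \approx 49.212$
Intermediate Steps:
$a = - \frac{3}{8}$ ($a = - \frac{6 \cdot \frac{1}{4}}{4} = \left(- \frac{1}{4}\right) \frac{3}{2} = - \frac{3}{8} \approx -0.375$)
$L{\left(M,w \right)} = 2 \sqrt{3}$ ($L{\left(M,w \right)} = \sqrt{12} = 2 \sqrt{3}$)
$W{\left(h \right)} = \sqrt{- \frac{3}{8} + h}$ ($W{\left(h \right)} = \sqrt{h - \frac{3}{8}} = \sqrt{- \frac{3}{8} + h}$)
$28 W{\left(L{\left(-4,4 \right)} \right)} = 28 \frac{\sqrt{-6 + 16 \cdot 2 \sqrt{3}}}{4} = 28 \frac{\sqrt{-6 + 32 \sqrt{3}}}{4} = 7 \sqrt{-6 + 32 \sqrt{3}}$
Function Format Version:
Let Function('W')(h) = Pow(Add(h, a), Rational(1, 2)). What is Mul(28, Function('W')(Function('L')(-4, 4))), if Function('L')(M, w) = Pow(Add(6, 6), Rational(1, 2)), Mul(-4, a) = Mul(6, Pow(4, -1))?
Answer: Mul(7, Pow(Add(-6, Mul(32, Pow(3, Rational(1, 2)))), Rational(1, 2))) ≈ 49.212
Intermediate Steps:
a = Rational(-3, 8) (a = Mul(Rational(-1, 4), Mul(6, Pow(4, -1))) = Mul(Rational(-1, 4), Mul(6, Rational(1, 4))) = Mul(Rational(-1, 4), Rational(3, 2)) = Rational(-3, 8) ≈ -0.37500)
Function('L')(M, w) = Mul(2, Pow(3, Rational(1, 2))) (Function('L')(M, w) = Pow(12, Rational(1, 2)) = Mul(2, Pow(3, Rational(1, 2))))
Function('W')(h) = Pow(Add(Rational(-3, 8), h), Rational(1, 2)) (Function('W')(h) = Pow(Add(h, Rational(-3, 8)), Rational(1, 2)) = Pow(Add(Rational(-3, 8), h), Rational(1, 2)))
Mul(28, Function('W')(Function('L')(-4, 4))) = Mul(28, Mul(Rational(1, 4), Pow(Add(-6, Mul(16, Mul(2, Pow(3, Rational(1, 2))))), Rational(1, 2)))) = Mul(28, Mul(Rational(1, 4), Pow(Add(-6, Mul(32, Pow(3, Rational(1, 2)))), Rational(1, 2)))) = Mul(7, Pow(Add(-6, Mul(32, Pow(3, Rational(1, 2)))), Rational(1, 2)))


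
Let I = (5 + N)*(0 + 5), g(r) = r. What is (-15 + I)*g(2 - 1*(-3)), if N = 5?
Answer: 175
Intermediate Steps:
I = 50 (I = (5 + 5)*(0 + 5) = 10*5 = 50)
(-15 + I)*g(2 - 1*(-3)) = (-15 + 50)*(2 - 1*(-3)) = 35*(2 + 3) = 35*5 = 175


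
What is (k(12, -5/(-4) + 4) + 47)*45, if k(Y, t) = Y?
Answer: 2655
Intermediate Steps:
(k(12, -5/(-4) + 4) + 47)*45 = (12 + 47)*45 = 59*45 = 2655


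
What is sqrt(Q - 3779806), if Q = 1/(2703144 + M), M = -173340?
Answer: I*sqrt(6047602927550984373)/1264902 ≈ 1944.2*I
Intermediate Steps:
Q = 1/2529804 (Q = 1/(2703144 - 173340) = 1/2529804 ≈ 3.9529e-7)
sqrt(Q - 3779806) = sqrt(1/2529804 - 3779806) = sqrt(-9562168338023/2529804) = I*sqrt(6047602927550984373)/1264902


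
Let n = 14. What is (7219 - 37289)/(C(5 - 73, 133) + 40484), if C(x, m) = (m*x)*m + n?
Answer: 15035/581177 ≈ 0.025870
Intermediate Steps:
C(x, m) = 14 + x*m**2 (C(x, m) = (m*x)*m + 14 = x*m**2 + 14 = 14 + x*m**2)
(7219 - 37289)/(C(5 - 73, 133) + 40484) = (7219 - 37289)/((14 + (5 - 73)*133**2) + 40484) = -30070/((14 - 68*17689) + 40484) = -30070/((14 - 1202852) + 40484) = -30070/(-1202838 + 40484) = -30070/(-1162354) = -30070*(-1/1162354) = 15035/581177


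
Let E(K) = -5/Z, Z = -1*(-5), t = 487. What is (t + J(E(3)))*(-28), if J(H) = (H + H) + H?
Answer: -13552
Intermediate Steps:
Z = 5
E(K) = -1 (E(K) = -5/5 = -5*⅕ = -1)
J(H) = 3*H (J(H) = 2*H + H = 3*H)
(t + J(E(3)))*(-28) = (487 + 3*(-1))*(-28) = (487 - 3)*(-28) = 484*(-28) = -13552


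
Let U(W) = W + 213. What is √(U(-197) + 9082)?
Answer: √9098 ≈ 95.383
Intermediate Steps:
U(W) = 213 + W
√(U(-197) + 9082) = √((213 - 197) + 9082) = √(16 + 9082) = √9098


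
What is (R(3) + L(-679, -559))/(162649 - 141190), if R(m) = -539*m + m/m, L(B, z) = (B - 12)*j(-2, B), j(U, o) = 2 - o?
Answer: -472187/21459 ≈ -22.004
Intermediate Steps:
L(B, z) = (-12 + B)*(2 - B) (L(B, z) = (B - 12)*(2 - B) = (-12 + B)*(2 - B))
R(m) = 1 - 539*m (R(m) = -539*m + 1 = 1 - 539*m)
(R(3) + L(-679, -559))/(162649 - 141190) = ((1 - 539*3) - (-12 - 679)*(-2 - 679))/(162649 - 141190) = ((1 - 1617) - 1*(-691)*(-681))/21459 = (-1616 - 470571)*(1/21459) = -472187*1/21459 = -472187/21459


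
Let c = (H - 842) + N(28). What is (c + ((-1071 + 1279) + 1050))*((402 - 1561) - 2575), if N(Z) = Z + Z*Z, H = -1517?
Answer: 1079126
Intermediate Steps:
N(Z) = Z + Z²
c = -1547 (c = (-1517 - 842) + 28*(1 + 28) = -2359 + 28*29 = -2359 + 812 = -1547)
(c + ((-1071 + 1279) + 1050))*((402 - 1561) - 2575) = (-1547 + ((-1071 + 1279) + 1050))*((402 - 1561) - 2575) = (-1547 + (208 + 1050))*(-1159 - 2575) = (-1547 + 1258)*(-3734) = -289*(-3734) = 1079126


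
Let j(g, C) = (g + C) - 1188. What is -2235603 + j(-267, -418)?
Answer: -2237476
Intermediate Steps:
j(g, C) = -1188 + C + g (j(g, C) = (C + g) - 1188 = -1188 + C + g)
-2235603 + j(-267, -418) = -2235603 + (-1188 - 418 - 267) = -2235603 - 1873 = -2237476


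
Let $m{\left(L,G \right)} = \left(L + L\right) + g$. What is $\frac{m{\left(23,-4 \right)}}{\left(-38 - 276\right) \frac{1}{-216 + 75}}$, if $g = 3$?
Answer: $\frac{6909}{314} \approx 22.003$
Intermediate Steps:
$m{\left(L,G \right)} = 3 + 2 L$ ($m{\left(L,G \right)} = \left(L + L\right) + 3 = 2 L + 3 = 3 + 2 L$)
$\frac{m{\left(23,-4 \right)}}{\left(-38 - 276\right) \frac{1}{-216 + 75}} = \frac{3 + 2 \cdot 23}{\left(-38 - 276\right) \frac{1}{-216 + 75}} = \frac{3 + 46}{\left(-314\right) \frac{1}{-141}} = \frac{49}{\left(-314\right) \left(- \frac{1}{141}\right)} = \frac{49}{\frac{314}{141}} = 49 \cdot \frac{141}{314} = \frac{6909}{314}$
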